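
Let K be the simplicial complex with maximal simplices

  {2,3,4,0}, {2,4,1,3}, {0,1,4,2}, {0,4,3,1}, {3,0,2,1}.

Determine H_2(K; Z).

Order the vertices as 0 < 1 < 2 < 3 < 4. Listing each simplex with vertices in this order, K has dimension 3 with simplices:

  0-simplices (5): [0], [1], [2], [3], [4]
  1-simplices (10): [0,1], [0,2], [0,3], [0,4], [1,2], [1,3], [1,4], [2,3], [2,4], [3,4]
  2-simplices (10): [0,1,2], [0,1,3], [0,1,4], [0,2,3], [0,2,4], [0,3,4], [1,2,3], [1,2,4], [1,3,4], [2,3,4]
  3-simplices (5): [0,1,2,3], [0,1,2,4], [0,1,3,4], [0,2,3,4], [1,2,3,4]

Hence C_0 ≅ Z^5, C_1 ≅ Z^10, C_2 ≅ Z^10, C_3 ≅ Z^5.

The boundary map ∂_1: C_1 → C_0 is given by ∂[p,q] = [q] − [p]. For instance
  ∂[1,4] = [4] − [1].
As a 5×10 matrix over Z this has rank 4, with invariant factors (1,1,1,1).

Boundary ∂_2: C_2 → C_1 sends each 2-simplex [p,q,r] to [q,r] − [p,r] + [p,q]. For instance
  ∂[0,1,3] = [1,3] − [0,3] + [0,1],
  ∂[2,3,4] = [3,4] − [2,4] + [2,3].
This gives a 10×10 integer matrix of rank 6; reducing to Smith normal form yields diagonal entries (1,1,1,1,1,1).

The boundary map ∂_3: C_3 → C_2 sends each 3-simplex σ to the alternating sum Σ_i (−1)^i (σ with its i-th vertex removed). For instance
  ∂[0,2,3,4] = [2,3,4] − [0,3,4] + [0,2,4] − [0,2,3],
  ∂[0,1,2,4] = [1,2,4] − [0,2,4] + [0,1,4] − [0,1,2].
This gives a 10×5 integer matrix of rank 4; reducing to Smith normal form yields diagonal entries (1,1,1,1).

Now H_k = ker ∂_k / im ∂_{k+1}, so:

  H_2: rank ker ∂_2 − rank ∂_3 = (10 − 6) − 4 = 0, and the invariant factors of ∂_3 are all 1, so H_2 ≅ 0.

H_2 ≅ 0.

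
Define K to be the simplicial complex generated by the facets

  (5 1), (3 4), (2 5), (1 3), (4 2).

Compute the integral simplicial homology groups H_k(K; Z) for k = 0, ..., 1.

H_0 = Z,  H_1 = Z.

Order the vertices as 1 < 2 < 3 < 4 < 5. Listing each simplex with vertices in this order, K has dimension 1 with simplices:

  0-simplices (5): [1], [2], [3], [4], [5]
  1-simplices (5): [1,3], [1,5], [2,4], [2,5], [3,4]

giving chain groups C_0 ≅ Z^5, C_1 ≅ Z^5.

∂_1: C_1 → C_0 is given by ∂[p,q] = [q] − [p]. For instance
  ∂[3,4] = [4] − [3].
As a 5×5 matrix over Z this has rank 4, with invariant factors (1,1,1,1).

Reading off H_k = ker ∂_k / im ∂_{k+1}:

  H_0: rank C_0 − rank ∂_1 = 5 − 4 = 1, and the invariant factors of ∂_1 are all 1, so H_0 ≅ Z.
  H_1: rank ker ∂_1 − rank ∂_2 = (5 − 4) − 0 = 1, and there is no ∂_2, so H_1 ≅ Z.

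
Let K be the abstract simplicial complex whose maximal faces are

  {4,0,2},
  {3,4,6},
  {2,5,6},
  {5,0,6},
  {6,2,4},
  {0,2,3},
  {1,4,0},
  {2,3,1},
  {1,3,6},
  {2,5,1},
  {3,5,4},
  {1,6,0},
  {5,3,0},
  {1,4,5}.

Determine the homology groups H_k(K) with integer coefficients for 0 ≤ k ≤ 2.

Order the vertices as 0 < 1 < 2 < 3 < 4 < 5 < 6. Listing each simplex with vertices in this order, K has dimension 2 with simplices:

  0-simplices (7): [0], [1], [2], [3], [4], [5], [6]
  1-simplices (21): [0,1], [0,2], [0,3], [0,4], [0,5], [0,6], [1,2], [1,3], [1,4], [1,5], [1,6], [2,3], [2,4], [2,5], [2,6], [3,4], [3,5], [3,6], [4,5], [4,6], [5,6]
  2-simplices (14): [0,1,4], [0,1,6], [0,2,3], [0,2,4], [0,3,5], [0,5,6], [1,2,3], [1,2,5], [1,3,6], [1,4,5], [2,4,6], [2,5,6], [3,4,5], [3,4,6]

Hence C_0 ≅ Z^7, C_1 ≅ Z^21, C_2 ≅ Z^14.

The boundary map ∂_1: C_1 → C_0 is given by ∂[p,q] = [q] − [p]. For instance
  ∂[2,6] = [6] − [2].
The resulting 7×21 matrix has rank 6, and its Smith normal form has invariant factors (1,1,1,1,1,1).

The boundary map ∂_2: C_2 → C_1 maps a triangle to the signed sum of its edges. For instance
  ∂[0,1,6] = [1,6] − [0,6] + [0,1],
  ∂[0,5,6] = [5,6] − [0,6] + [0,5].
The resulting 21×14 matrix has rank 13, and its Smith normal form has invariant factors (1,1,1,1,1,1,1,1,1,1,1,1,1).

Now H_k = ker ∂_k / im ∂_{k+1}, so:

  H_0: rank C_0 − rank ∂_1 = 7 − 6 = 1, and the invariant factors of ∂_1 are all 1, so H_0 = Z.
  H_1: rank ker ∂_1 − rank ∂_2 = (21 − 6) − 13 = 2, and the invariant factors of ∂_2 are all 1, so H_1 = Z^2.
  H_2: rank ker ∂_2 − rank ∂_3 = (14 − 13) − 0 = 1, and there is no ∂_3, so H_2 = Z.

H_0 = Z,  H_1 = Z^2,  H_2 = Z.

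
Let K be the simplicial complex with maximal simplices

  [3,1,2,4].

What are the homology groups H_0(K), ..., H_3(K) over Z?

H_0 ≅ Z,  H_1 = 0,  H_2 = 0,  H_3 = 0.

K has 4 vertices, 6 edges, 4 triangles, 1 3-simplex.
rank ∂_0 = 0, rank ∂_1 = 3 ⇒ b_0 = 4 − 0 − 3 = 1; all invariant factors of ∂_1 are 1 so no torsion. So H_0 ≅ Z.
rank ∂_1 = 3, rank ∂_2 = 3 ⇒ b_1 = 6 − 3 − 3 = 0; all invariant factors of ∂_2 are 1 so no torsion. So H_1 ≅ 0.
rank ∂_2 = 3, rank ∂_3 = 1 ⇒ b_2 = 4 − 3 − 1 = 0; all invariant factors of ∂_3 are 1 so no torsion. So H_2 ≅ 0.
rank ∂_3 = 1, rank ∂_4 = 0 ⇒ b_3 = 1 − 1 − 0 = 0. So H_3 ≅ 0.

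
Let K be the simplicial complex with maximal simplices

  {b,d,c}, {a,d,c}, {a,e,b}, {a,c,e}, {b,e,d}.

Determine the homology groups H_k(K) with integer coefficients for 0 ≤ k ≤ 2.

Take the total order a < b < c < d < e on the vertex set. Then K (dimension 2) consists of the simplices:

  0-simplices (5): a, b, c, d, e
  1-simplices (10): ab, ac, ad, ae, bc, bd, be, cd, ce, de
  2-simplices (5): abe, acd, ace, bcd, bde

Hence C_0 ≅ Z^5, C_1 ≅ Z^10, C_2 ≅ Z^5.

Boundary ∂_1: C_1 → C_0 maps an edge to its endpoints' difference, ∂[p,q] = q − p. For instance
  ∂ab = b − a.
As a 5×10 matrix over Z this has rank 4, with invariant factors (1,1,1,1).

∂_2: C_2 → C_1 sends each 2-simplex [p,q,r] to [q,r] − [p,r] + [p,q]. For instance
  ∂acd = cd − ad + ac,
  ∂bcd = cd − bd + bc.
The resulting 10×5 matrix has rank 5, and its Smith normal form has invariant factors (1,1,1,1,1).

Now H_k = ker ∂_k / im ∂_{k+1}, so:

  H_0: rank C_0 − rank ∂_1 = 5 − 4 = 1, and the invariant factors of ∂_1 are all 1, so H_0 ≅ Z.
  H_1: rank ker ∂_1 − rank ∂_2 = (10 − 4) − 5 = 1, and the invariant factors of ∂_2 are all 1, so H_1 ≅ Z.
  H_2: rank ker ∂_2 − rank ∂_3 = (5 − 5) − 0 = 0, and there is no ∂_3, so H_2 ≅ 0.

(K is a triangulation of the Möbius band.)

H_0 = Z,  H_1 = Z,  H_2 = 0.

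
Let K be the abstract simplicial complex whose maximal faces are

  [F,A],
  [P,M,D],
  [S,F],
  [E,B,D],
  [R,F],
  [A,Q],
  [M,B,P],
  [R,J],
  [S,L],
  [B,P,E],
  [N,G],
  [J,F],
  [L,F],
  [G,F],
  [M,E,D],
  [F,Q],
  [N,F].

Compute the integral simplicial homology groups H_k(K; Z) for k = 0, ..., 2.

We work with the vertex ordering A < B < D < E < F < G < J < L < M < N < P < Q < R < S. The simplices of K, each written with vertices in increasing order, are:

  0-simplices (14): A, B, D, E, F, G, J, L, M, N, P, Q, R, S
  1-simplices (22): AF, AQ, BD, BE, BM, BP, DE, DM, DP, EM, EP, FG, FJ, FL, FN, FQ, FR, FS, GN, JR, LS, MP
  2-simplices (5): BDE, BEP, BMP, DEM, DMP

Hence C_0 ≅ Z^14, C_1 ≅ Z^22, C_2 ≅ Z^5.

∂_1: C_1 → C_0 is given by ∂[p,q] = [q] − [p].
The resulting 14×22 matrix has rank 12, and its Smith normal form has invariant factors (1,1,1,1,1,1,1,1,1,1,1,1).

∂_2: C_2 → C_1 acts by ∂[p,q,r] = [q,r] − [p,r] + [p,q]. For instance
  ∂BEP = EP − BP + BE,
  ∂DEM = EM − DM + DE.
The 22×5 boundary matrix has rank 5 and Smith normal form diag(1,1,1,1,1).

Now H_k = ker ∂_k / im ∂_{k+1}, so:

  H_0: rank C_0 − rank ∂_1 = 14 − 12 = 2, and the invariant factors of ∂_1 are all 1, so H_0 ≅ Z^2.
  H_1: rank ker ∂_1 − rank ∂_2 = (22 − 12) − 5 = 5, and the invariant factors of ∂_2 are all 1, so H_1 ≅ Z^5.
  H_2: rank ker ∂_2 − rank ∂_3 = (5 − 5) − 0 = 0, and there is no ∂_3, so H_2 ≅ 0.

(K is a triangulation of the disjoint union of a wedge of 4 circles and the Möbius band.)

H_0 = Z^2,  H_1 = Z^5,  H_2 = 0.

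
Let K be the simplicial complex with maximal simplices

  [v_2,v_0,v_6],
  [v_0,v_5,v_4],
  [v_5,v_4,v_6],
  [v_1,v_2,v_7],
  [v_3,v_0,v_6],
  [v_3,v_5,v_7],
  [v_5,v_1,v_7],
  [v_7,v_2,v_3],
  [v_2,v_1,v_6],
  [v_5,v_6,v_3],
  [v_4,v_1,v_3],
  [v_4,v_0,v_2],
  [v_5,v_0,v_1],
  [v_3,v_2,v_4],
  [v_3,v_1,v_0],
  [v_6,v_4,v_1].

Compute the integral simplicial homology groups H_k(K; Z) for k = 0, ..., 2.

We work with the vertex ordering v_0 < v_1 < v_2 < v_3 < v_4 < v_5 < v_6 < v_7. The simplices of K, each written with vertices in increasing order, are:

  0-simplices (8): [v_0], [v_1], [v_2], [v_3], [v_4], [v_5], [v_6], [v_7]
  1-simplices (24): (24 of them)
  2-simplices (16): (16 of them)

giving chain groups C_0 ≅ Z^8, C_1 ≅ Z^24, C_2 ≅ Z^16.

The boundary map ∂_1: C_1 → C_0 sends each edge [p,q] (with p < q) to q − p. For instance
  ∂[v_5,v_7] = [v_7] − [v_5].
The resulting 8×24 matrix has rank 7, and its Smith normal form has invariant factors (1,1,1,1,1,1,1).

∂_2: C_2 → C_1 maps a triangle to the signed sum of its edges. For instance
  ∂[v_1,v_2,v_6] = [v_2,v_6] − [v_1,v_6] + [v_1,v_2],
  ∂[v_0,v_3,v_6] = [v_3,v_6] − [v_0,v_6] + [v_0,v_3].
The resulting 24×16 matrix has rank 15, and its Smith normal form has invariant factors (1,1,1,1,1,1,1,1,1,1,1,1,1,1,1).

Now H_k = ker ∂_k / im ∂_{k+1}, so:

  H_0: rank C_0 − rank ∂_1 = 8 − 7 = 1, and the invariant factors of ∂_1 are all 1, so H_0 ≅ Z.
  H_1: rank ker ∂_1 − rank ∂_2 = (24 − 7) − 15 = 2, and the invariant factors of ∂_2 are all 1, so H_1 ≅ Z^2.
  H_2: rank ker ∂_2 − rank ∂_3 = (16 − 15) − 0 = 1, and there is no ∂_3, so H_2 ≅ Z.

As a check, the Euler characteristic is 8 − 24 + 16 = 0, which agrees with 1 − 2 + 1 = 0.
(K is a triangulation of the torus T^2.)

H_0 = Z,  H_1 = Z^2,  H_2 = Z.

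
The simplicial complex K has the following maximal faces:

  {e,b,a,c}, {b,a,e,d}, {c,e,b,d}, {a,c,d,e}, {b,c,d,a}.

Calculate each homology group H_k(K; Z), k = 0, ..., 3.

K has 5 vertices, 10 edges, 10 triangles, 5 3-simplices.
rank ∂_0 = 0, rank ∂_1 = 4 ⇒ b_0 = 5 − 0 − 4 = 1; all invariant factors of ∂_1 are 1 so no torsion. So H_0 ≅ Z.
rank ∂_1 = 4, rank ∂_2 = 6 ⇒ b_1 = 10 − 4 − 6 = 0; all invariant factors of ∂_2 are 1 so no torsion. So H_1 ≅ 0.
rank ∂_2 = 6, rank ∂_3 = 4 ⇒ b_2 = 10 − 6 − 4 = 0; all invariant factors of ∂_3 are 1 so no torsion. So H_2 ≅ 0.
rank ∂_3 = 4, rank ∂_4 = 0 ⇒ b_3 = 5 − 4 − 0 = 1. So H_3 ≅ Z.

H_0 = Z,  H_1 = 0,  H_2 = 0,  H_3 = Z.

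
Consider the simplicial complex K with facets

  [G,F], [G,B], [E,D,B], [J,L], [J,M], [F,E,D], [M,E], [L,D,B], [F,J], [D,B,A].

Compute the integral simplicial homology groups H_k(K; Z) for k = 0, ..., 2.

H_0 = Z,  H_1 = Z^3,  H_2 = 0.

We work with the vertex ordering A < B < D < E < F < G < J < L < M. The simplices of K, each written with vertices in increasing order, are:

  0-simplices (9): A, B, D, E, F, G, J, L, M
  1-simplices (15): AB, AD, BD, BE, BG, BL, DE, DF, DL, EF, EM, FG, FJ, JL, JM
  2-simplices (4): ABD, BDE, BDL, DEF

giving chain groups C_0 ≅ Z^9, C_1 ≅ Z^15, C_2 ≅ Z^4.

The boundary map ∂_1: C_1 → C_0 sends each edge [p,q] (with p < q) to q − p.
As a 9×15 matrix over Z this has rank 8, with invariant factors (1,1,1,1,1,1,1,1).

The boundary map ∂_2: C_2 → C_1 acts by ∂[p,q,r] = [q,r] − [p,r] + [p,q]. For instance
  ∂BDE = DE − BE + BD,
  ∂BDL = DL − BL + BD.
The 15×4 boundary matrix has rank 4 and Smith normal form diag(1,1,1,1).

Reading off H_k = ker ∂_k / im ∂_{k+1}:

  H_0: rank C_0 − rank ∂_1 = 9 − 8 = 1, and the invariant factors of ∂_1 are all 1, so H_0 = Z.
  H_1: rank ker ∂_1 − rank ∂_2 = (15 − 8) − 4 = 3, and the invariant factors of ∂_2 are all 1, so H_1 = Z^3.
  H_2: rank ker ∂_2 − rank ∂_3 = (4 − 4) − 0 = 0, and there is no ∂_3, so H_2 = 0.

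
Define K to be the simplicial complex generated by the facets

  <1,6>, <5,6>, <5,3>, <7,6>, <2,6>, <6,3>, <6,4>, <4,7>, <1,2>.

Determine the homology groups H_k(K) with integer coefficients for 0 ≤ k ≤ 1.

H_0 ≅ Z,  H_1 ≅ Z^3.

Order the vertices as 1 < 2 < 3 < 4 < 5 < 6 < 7. Listing each simplex with vertices in this order, K has dimension 1 with simplices:

  0-simplices (7): [1], [2], [3], [4], [5], [6], [7]
  1-simplices (9): [1,2], [1,6], [2,6], [3,5], [3,6], [4,6], [4,7], [5,6], [6,7]

so the chain groups are C_0 ≅ Z^7, C_1 ≅ Z^9.

∂_1: C_1 → C_0 is given by ∂[p,q] = [q] − [p].
The 7×9 boundary matrix has rank 6 and Smith normal form diag(1,1,1,1,1,1).

Reading off H_k = ker ∂_k / im ∂_{k+1}:

  H_0: rank C_0 − rank ∂_1 = 7 − 6 = 1, and the invariant factors of ∂_1 are all 1, so H_0 = Z.
  H_1: rank ker ∂_1 − rank ∂_2 = (9 − 6) − 0 = 3, and there is no ∂_2, so H_1 = Z^3.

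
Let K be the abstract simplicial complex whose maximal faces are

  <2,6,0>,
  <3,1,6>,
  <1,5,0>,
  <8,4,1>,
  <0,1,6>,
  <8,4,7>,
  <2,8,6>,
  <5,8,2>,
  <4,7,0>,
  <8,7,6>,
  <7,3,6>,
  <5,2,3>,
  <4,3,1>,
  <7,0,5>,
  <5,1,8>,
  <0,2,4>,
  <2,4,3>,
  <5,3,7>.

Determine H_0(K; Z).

H_0 ≅ Z.

We work with the vertex ordering 0 < 1 < 2 < 3 < 4 < 5 < 6 < 7 < 8. The simplices of K, each written with vertices in increasing order, are:

  0-simplices (9): [0], [1], [2], [3], [4], [5], [6], [7], [8]
  1-simplices (27): (27 of them)
  2-simplices (18): [0,1,5], [0,1,6], [0,2,4], [0,2,6], [0,4,7], [0,5,7], [1,3,4], [1,3,6], [1,4,8], [1,5,8], [2,3,4], [2,3,5], [2,5,8], [2,6,8], [3,5,7], [3,6,7], [4,7,8], [6,7,8]

giving chain groups C_0 ≅ Z^9, C_1 ≅ Z^27, C_2 ≅ Z^18.

∂_1: C_1 → C_0 sends each edge [p,q] (with p < q) to q − p. For instance
  ∂[0,6] = [6] − [0].
As a 9×27 matrix over Z this has rank 8, with invariant factors (1,1,1,1,1,1,1,1).

Boundary ∂_2: C_2 → C_1 acts by ∂[p,q,r] = [q,r] − [p,r] + [p,q]. For instance
  ∂[0,5,7] = [5,7] − [0,7] + [0,5],
  ∂[1,5,8] = [5,8] − [1,8] + [1,5].
The resulting 27×18 matrix has rank 17, and its Smith normal form has invariant factors (1,1,1,1,1,1,1,1,1,1,1,1,1,1,1,1,1).

From H_k ≅ ker(∂_k) / im(∂_{k+1}) we obtain:

  H_0: rank C_0 − rank ∂_1 = 9 − 8 = 1, and the invariant factors of ∂_1 are all 1, so H_0 = Z.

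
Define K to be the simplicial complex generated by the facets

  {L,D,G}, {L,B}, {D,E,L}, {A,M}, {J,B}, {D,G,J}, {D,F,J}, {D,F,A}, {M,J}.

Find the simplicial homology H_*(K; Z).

We work with the vertex ordering A < B < D < E < F < G < J < L < M. The simplices of K, each written with vertices in increasing order, are:

  0-simplices (9): A, B, D, E, F, G, J, L, M
  1-simplices (15): AD, AF, AM, BJ, BL, DE, DF, DG, DJ, DL, EL, FJ, GJ, GL, JM
  2-simplices (5): ADF, DEL, DFJ, DGJ, DGL

so the chain groups are C_0 ≅ Z^9, C_1 ≅ Z^15, C_2 ≅ Z^5.

Boundary ∂_1: C_1 → C_0 is given by ∂[p,q] = [q] − [p].
The resulting 9×15 matrix has rank 8, and its Smith normal form has invariant factors (1,1,1,1,1,1,1,1).

Boundary ∂_2: C_2 → C_1 acts by ∂[p,q,r] = [q,r] − [p,r] + [p,q]. For instance
  ∂DGL = GL − DL + DG,
  ∂DFJ = FJ − DJ + DF.
The 15×5 boundary matrix has rank 5 and Smith normal form diag(1,1,1,1,1).

Computing H_k = (kernel of ∂_k) / (image of ∂_{k+1}):

  H_0: rank C_0 − rank ∂_1 = 9 − 8 = 1, and the invariant factors of ∂_1 are all 1, so H_0 ≅ Z.
  H_1: rank ker ∂_1 − rank ∂_2 = (15 − 8) − 5 = 2, and the invariant factors of ∂_2 are all 1, so H_1 ≅ Z^2.
  H_2: rank ker ∂_2 − rank ∂_3 = (5 − 5) − 0 = 0, and there is no ∂_3, so H_2 ≅ 0.

As a check, the Euler characteristic is 9 − 15 + 5 = -1, which agrees with 1 − 2 + 0 = -1.

H_0 = Z,  H_1 = Z^2,  H_2 = 0.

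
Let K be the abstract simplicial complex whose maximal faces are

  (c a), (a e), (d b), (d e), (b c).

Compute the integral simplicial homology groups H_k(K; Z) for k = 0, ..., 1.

H_0 = Z,  H_1 = Z.

Order the vertices as a < b < c < d < e. Listing each simplex with vertices in this order, K has dimension 1 with simplices:

  0-simplices (5): a, b, c, d, e
  1-simplices (5): ac, ae, bc, bd, de

giving chain groups C_0 ≅ Z^5, C_1 ≅ Z^5.

∂_1: C_1 → C_0 is given by ∂[p,q] = [q] − [p]. For instance
  ∂ae = e − a.
The resulting 5×5 matrix has rank 4, and its Smith normal form has invariant factors (1,1,1,1).

Now H_k = ker ∂_k / im ∂_{k+1}, so:

  H_0: rank C_0 − rank ∂_1 = 5 − 4 = 1, and the invariant factors of ∂_1 are all 1, so H_0 = Z.
  H_1: rank ker ∂_1 − rank ∂_2 = (5 − 4) − 0 = 1, and there is no ∂_2, so H_1 = Z.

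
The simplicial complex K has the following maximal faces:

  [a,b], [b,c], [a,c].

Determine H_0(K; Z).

H_0 = Z.

Take the total order a < b < c on the vertex set. Then K (dimension 1) consists of the simplices:

  0-simplices (3): a, b, c
  1-simplices (3): ab, ac, bc

giving chain groups C_0 ≅ Z^3, C_1 ≅ Z^3.

The boundary map ∂_1: C_1 → C_0 sends each edge [p,q] (with p < q) to q − p. For instance
  ∂ab = b − a.
This gives a 3×3 integer matrix of rank 2; reducing to Smith normal form yields diagonal entries (1,1).

From H_k ≅ ker(∂_k) / im(∂_{k+1}) we obtain:

  H_0: rank C_0 − rank ∂_1 = 3 − 2 = 1, and the invariant factors of ∂_1 are all 1, so H_0 ≅ Z.

(K is a triangulation of the circle S^1.)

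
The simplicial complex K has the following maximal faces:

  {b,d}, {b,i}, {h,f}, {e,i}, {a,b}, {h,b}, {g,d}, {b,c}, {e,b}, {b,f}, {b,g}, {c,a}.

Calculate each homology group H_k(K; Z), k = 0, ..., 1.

H_0 ≅ Z,  H_1 ≅ Z^4.

K has 9 vertices, 12 edges.
rank ∂_0 = 0, rank ∂_1 = 8 ⇒ b_0 = 9 − 0 − 8 = 1; all invariant factors of ∂_1 are 1 so no torsion. So H_0 ≅ Z.
rank ∂_1 = 8, rank ∂_2 = 0 ⇒ b_1 = 12 − 8 − 0 = 4. So H_1 ≅ Z^4.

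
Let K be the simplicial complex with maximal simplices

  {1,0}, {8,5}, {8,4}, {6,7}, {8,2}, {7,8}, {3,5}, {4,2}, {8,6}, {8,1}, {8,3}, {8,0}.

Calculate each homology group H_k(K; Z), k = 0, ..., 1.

Take the total order 0 < 1 < 2 < 3 < 4 < 5 < 6 < 7 < 8 on the vertex set. Then K (dimension 1) consists of the simplices:

  0-simplices (9): [0], [1], [2], [3], [4], [5], [6], [7], [8]
  1-simplices (12): [0,1], [0,8], [1,8], [2,4], [2,8], [3,5], [3,8], [4,8], [5,8], [6,7], [6,8], [7,8]

so the chain groups are C_0 ≅ Z^9, C_1 ≅ Z^12.

The boundary map ∂_1: C_1 → C_0 maps an edge to its endpoints' difference, ∂[p,q] = q − p.
This gives a 9×12 integer matrix of rank 8; reducing to Smith normal form yields diagonal entries (1,1,1,1,1,1,1,1).

Now H_k = ker ∂_k / im ∂_{k+1}, so:

  H_0: rank C_0 − rank ∂_1 = 9 − 8 = 1, and the invariant factors of ∂_1 are all 1, so H_0 = Z.
  H_1: rank ker ∂_1 − rank ∂_2 = (12 − 8) − 0 = 4, and there is no ∂_2, so H_1 = Z^4.

(K is a triangulation of a wedge of 4 circles.)

H_0 = Z,  H_1 = Z^4.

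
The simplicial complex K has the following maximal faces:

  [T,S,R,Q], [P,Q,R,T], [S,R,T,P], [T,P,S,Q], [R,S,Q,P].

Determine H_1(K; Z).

Fix the vertex order P < Q < R < S < T and write every simplex with vertices in increasing order. Then dim K = 3 and the simplices of K are:

  0-simplices (5): P, Q, R, S, T
  1-simplices (10): PQ, PR, PS, PT, QR, QS, QT, RS, RT, ST
  2-simplices (10): PQR, PQS, PQT, PRS, PRT, PST, QRS, QRT, QST, RST
  3-simplices (5): PQRS, PQRT, PQST, PRST, QRST

so the chain groups are C_0 ≅ Z^5, C_1 ≅ Z^10, C_2 ≅ Z^10, C_3 ≅ Z^5.

The boundary map ∂_1: C_1 → C_0 is given by ∂[p,q] = [q] − [p].
The resulting 5×10 matrix has rank 4, and its Smith normal form has invariant factors (1,1,1,1).

The boundary map ∂_2: C_2 → C_1 maps a triangle to the signed sum of its edges. For instance
  ∂PQR = QR − PR + PQ,
  ∂PST = ST − PT + PS.
The 10×10 boundary matrix has rank 6 and Smith normal form diag(1,1,1,1,1,1).

Boundary ∂_3: C_3 → C_2 sends each 3-simplex σ to the alternating sum Σ_i (−1)^i (σ with its i-th vertex removed). For instance
  ∂PRST = RST − PST + PRT − PRS,
  ∂PQRS = QRS − PRS + PQS − PQR.
This gives a 10×5 integer matrix of rank 4; reducing to Smith normal form yields diagonal entries (1,1,1,1).

Now H_k = ker ∂_k / im ∂_{k+1}, so:

  H_1: rank ker ∂_1 − rank ∂_2 = (10 − 4) − 6 = 0, and the invariant factors of ∂_2 are all 1, so H_1 ≅ 0.

(K is a triangulation of the 3-sphere S^3.)

H_1 ≅ 0.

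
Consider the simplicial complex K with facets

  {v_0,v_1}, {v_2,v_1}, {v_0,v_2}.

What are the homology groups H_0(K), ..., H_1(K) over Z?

We work with the vertex ordering v_0 < v_1 < v_2. The simplices of K, each written with vertices in increasing order, are:

  0-simplices (3): [v_0], [v_1], [v_2]
  1-simplices (3): [v_0,v_1], [v_0,v_2], [v_1,v_2]

so the chain groups are C_0 ≅ Z^3, C_1 ≅ Z^3.

Boundary ∂_1: C_1 → C_0 is given by ∂[p,q] = [q] − [p]. For instance
  ∂[v_1,v_2] = [v_2] − [v_1].
This gives a 3×3 integer matrix of rank 2; reducing to Smith normal form yields diagonal entries (1,1).

Now H_k = ker ∂_k / im ∂_{k+1}, so:

  H_0: rank C_0 − rank ∂_1 = 3 − 2 = 1, and the invariant factors of ∂_1 are all 1, so H_0 ≅ Z.
  H_1: rank ker ∂_1 − rank ∂_2 = (3 − 2) − 0 = 1, and there is no ∂_2, so H_1 ≅ Z.

As a check, the Euler characteristic is 3 − 3 = 0, which agrees with 1 − 1 = 0.
(K is a triangulation of the circle S^1.)

H_0 ≅ Z,  H_1 ≅ Z.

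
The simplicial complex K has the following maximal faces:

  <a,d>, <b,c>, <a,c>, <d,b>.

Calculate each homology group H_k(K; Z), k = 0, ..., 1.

K has 4 vertices, 4 edges.
rank ∂_0 = 0, rank ∂_1 = 3 ⇒ b_0 = 4 − 0 − 3 = 1; all invariant factors of ∂_1 are 1 so no torsion. So H_0 ≅ Z.
rank ∂_1 = 3, rank ∂_2 = 0 ⇒ b_1 = 4 − 3 − 0 = 1. So H_1 ≅ Z.

H_0 ≅ Z,  H_1 ≅ Z.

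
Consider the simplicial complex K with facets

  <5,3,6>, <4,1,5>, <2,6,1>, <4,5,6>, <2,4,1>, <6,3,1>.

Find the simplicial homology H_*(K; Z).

Order the vertices as 1 < 2 < 3 < 4 < 5 < 6. Listing each simplex with vertices in this order, K has dimension 2 with simplices:

  0-simplices (6): [1], [2], [3], [4], [5], [6]
  1-simplices (12): [1,2], [1,3], [1,4], [1,5], [1,6], [2,4], [2,6], [3,5], [3,6], [4,5], [4,6], [5,6]
  2-simplices (6): [1,2,4], [1,2,6], [1,3,6], [1,4,5], [3,5,6], [4,5,6]

Hence C_0 ≅ Z^6, C_1 ≅ Z^12, C_2 ≅ Z^6.

∂_1: C_1 → C_0 maps an edge to its endpoints' difference, ∂[p,q] = q − p. For instance
  ∂[2,4] = [4] − [2].
As a 6×12 matrix over Z this has rank 5, with invariant factors (1,1,1,1,1).

The boundary map ∂_2: C_2 → C_1 maps a triangle to the signed sum of its edges. For instance
  ∂[1,2,6] = [2,6] − [1,6] + [1,2],
  ∂[1,3,6] = [3,6] − [1,6] + [1,3].
The resulting 12×6 matrix has rank 6, and its Smith normal form has invariant factors (1,1,1,1,1,1).

Reading off H_k = ker ∂_k / im ∂_{k+1}:

  H_0: rank C_0 − rank ∂_1 = 6 − 5 = 1, and the invariant factors of ∂_1 are all 1, so H_0 = Z.
  H_1: rank ker ∂_1 − rank ∂_2 = (12 − 5) − 6 = 1, and the invariant factors of ∂_2 are all 1, so H_1 = Z.
  H_2: rank ker ∂_2 − rank ∂_3 = (6 − 6) − 0 = 0, and there is no ∂_3, so H_2 = 0.

As a check, the Euler characteristic is 6 − 12 + 6 = 0, which agrees with 1 − 1 + 0 = 0.
(K is a triangulation of the cylinder S^1 x I.)

H_0 ≅ Z,  H_1 ≅ Z,  H_2 = 0.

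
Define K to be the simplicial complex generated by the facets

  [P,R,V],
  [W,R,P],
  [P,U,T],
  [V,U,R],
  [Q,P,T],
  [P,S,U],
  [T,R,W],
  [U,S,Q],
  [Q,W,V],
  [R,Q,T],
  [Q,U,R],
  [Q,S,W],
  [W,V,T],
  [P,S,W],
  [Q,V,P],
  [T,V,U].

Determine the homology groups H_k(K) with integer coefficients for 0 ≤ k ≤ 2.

Fix the vertex order P < Q < R < S < T < U < V < W and write every simplex with vertices in increasing order. Then dim K = 2 and the simplices of K are:

  0-simplices (8): P, Q, R, S, T, U, V, W
  1-simplices (24): PQ, PR, PS, PT, PU, PV, PW, QR, QS, QT, QU, QV, QW, RT, RU, RV, RW, SU, SW, TU, TV, TW, UV, VW
  2-simplices (16): PQT, PQV, PRV, PRW, PSU, PSW, PTU, QRT, QRU, QSU, QSW, QVW, RTW, RUV, TUV, TVW

Hence C_0 ≅ Z^8, C_1 ≅ Z^24, C_2 ≅ Z^16.

∂_1: C_1 → C_0 maps an edge to its endpoints' difference, ∂[p,q] = q − p. For instance
  ∂PT = T − P.
As a 8×24 matrix over Z this has rank 7, with invariant factors (1,1,1,1,1,1,1).

Boundary ∂_2: C_2 → C_1 acts by ∂[p,q,r] = [q,r] − [p,r] + [p,q]. For instance
  ∂TVW = VW − TW + TV,
  ∂QSW = SW − QW + QS.
This gives a 24×16 integer matrix of rank 15; reducing to Smith normal form yields diagonal entries (1,1,1,1,1,1,1,1,1,1,1,1,1,1,1).

Computing H_k = (kernel of ∂_k) / (image of ∂_{k+1}):

  H_0: rank C_0 − rank ∂_1 = 8 − 7 = 1, and the invariant factors of ∂_1 are all 1, so H_0 = Z.
  H_1: rank ker ∂_1 − rank ∂_2 = (24 − 7) − 15 = 2, and the invariant factors of ∂_2 are all 1, so H_1 = Z^2.
  H_2: rank ker ∂_2 − rank ∂_3 = (16 − 15) − 0 = 1, and there is no ∂_3, so H_2 = Z.

H_0 ≅ Z,  H_1 ≅ Z^2,  H_2 ≅ Z.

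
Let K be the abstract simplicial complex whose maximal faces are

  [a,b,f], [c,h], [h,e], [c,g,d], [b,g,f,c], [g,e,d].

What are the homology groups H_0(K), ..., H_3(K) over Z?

Take the total order a < b < c < d < e < f < g < h on the vertex set. Then K (dimension 3) consists of the simplices:

  0-simplices (8): a, b, c, d, e, f, g, h
  1-simplices (14): ab, af, bc, bf, bg, cd, cf, cg, ch, de, dg, eg, eh, fg
  2-simplices (7): abf, bcf, bcg, bfg, cdg, cfg, deg
  3-simplices (1): bcfg

Hence C_0 ≅ Z^8, C_1 ≅ Z^14, C_2 ≅ Z^7, C_3 ≅ Z^1.

∂_1: C_1 → C_0 maps an edge to its endpoints' difference, ∂[p,q] = q − p. For instance
  ∂ab = b − a.
As a 8×14 matrix over Z this has rank 7, with invariant factors (1,1,1,1,1,1,1).

Boundary ∂_2: C_2 → C_1 acts by ∂[p,q,r] = [q,r] − [p,r] + [p,q]. For instance
  ∂bcg = cg − bg + bc,
  ∂bfg = fg − bg + bf.
The resulting 14×7 matrix has rank 6, and its Smith normal form has invariant factors (1,1,1,1,1,1).

∂_3: C_3 → C_2 sends each 3-simplex σ to the alternating sum Σ_i (−1)^i (σ with its i-th vertex removed). For instance
  ∂bcfg = cfg − bfg + bcg − bcf.
The 7×1 boundary matrix has rank 1 and Smith normal form diag(1).

Computing H_k = (kernel of ∂_k) / (image of ∂_{k+1}):

  H_0: rank C_0 − rank ∂_1 = 8 − 7 = 1, and the invariant factors of ∂_1 are all 1, so H_0 = Z.
  H_1: rank ker ∂_1 − rank ∂_2 = (14 − 7) − 6 = 1, and the invariant factors of ∂_2 are all 1, so H_1 = Z.
  H_2: rank ker ∂_2 − rank ∂_3 = (7 − 6) − 1 = 0, and the invariant factors of ∂_3 are all 1, so H_2 = 0.
  H_3: rank ker ∂_3 − rank ∂_4 = (1 − 1) − 0 = 0, and there is no ∂_4, so H_3 = 0.

H_0 = Z,  H_1 = Z,  H_2 = 0,  H_3 = 0.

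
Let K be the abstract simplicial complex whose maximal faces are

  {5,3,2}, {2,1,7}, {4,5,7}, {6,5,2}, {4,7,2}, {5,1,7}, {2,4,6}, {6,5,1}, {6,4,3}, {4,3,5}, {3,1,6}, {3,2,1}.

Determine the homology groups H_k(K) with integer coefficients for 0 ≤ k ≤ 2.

Order the vertices as 1 < 2 < 3 < 4 < 5 < 6 < 7. Listing each simplex with vertices in this order, K has dimension 2 with simplices:

  0-simplices (7): [1], [2], [3], [4], [5], [6], [7]
  1-simplices (18): [1,2], [1,3], [1,5], [1,6], [1,7], [2,3], [2,4], [2,5], [2,6], [2,7], [3,4], [3,5], [3,6], [4,5], [4,6], [4,7], [5,6], [5,7]
  2-simplices (12): [1,2,3], [1,2,7], [1,3,6], [1,5,6], [1,5,7], [2,3,5], [2,4,6], [2,4,7], [2,5,6], [3,4,5], [3,4,6], [4,5,7]

Hence C_0 ≅ Z^7, C_1 ≅ Z^18, C_2 ≅ Z^12.

∂_1: C_1 → C_0 is given by ∂[p,q] = [q] − [p].
As a 7×18 matrix over Z this has rank 6, with invariant factors (1,1,1,1,1,1).

∂_2: C_2 → C_1 acts by ∂[p,q,r] = [q,r] − [p,r] + [p,q]. For instance
  ∂[2,3,5] = [3,5] − [2,5] + [2,3],
  ∂[1,5,6] = [5,6] − [1,6] + [1,5].
As a 18×12 matrix over Z this has rank 12, with invariant factors (1,1,1,1,1,1,1,1,1,1,1,2).

Now H_k = ker ∂_k / im ∂_{k+1}, so:

  H_0: rank C_0 − rank ∂_1 = 7 − 6 = 1, and the invariant factors of ∂_1 are all 1, so H_0 ≅ Z.
  H_1: rank ker ∂_1 − rank ∂_2 = (18 − 6) − 12 = 0, and ∂_2 has invariant factor 2 > 1, so H_1 ≅ Z_2.
  H_2: rank ker ∂_2 − rank ∂_3 = (12 − 12) − 0 = 0, and there is no ∂_3, so H_2 ≅ 0.

(K is a triangulation of the real projective plane RP^2.)

H_0 ≅ Z,  H_1 ≅ Z_2,  H_2 = 0.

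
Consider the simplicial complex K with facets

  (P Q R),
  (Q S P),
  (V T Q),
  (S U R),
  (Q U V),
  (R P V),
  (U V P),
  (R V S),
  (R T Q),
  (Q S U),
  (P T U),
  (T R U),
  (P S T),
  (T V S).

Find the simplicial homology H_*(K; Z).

H_0 ≅ Z,  H_1 ≅ Z^2,  H_2 ≅ Z.

K has 7 vertices, 21 edges, 14 triangles.
rank ∂_0 = 0, rank ∂_1 = 6 ⇒ b_0 = 7 − 0 − 6 = 1; all invariant factors of ∂_1 are 1 so no torsion. So H_0 = Z.
rank ∂_1 = 6, rank ∂_2 = 13 ⇒ b_1 = 21 − 6 − 13 = 2; all invariant factors of ∂_2 are 1 so no torsion. So H_1 = Z^2.
rank ∂_2 = 13, rank ∂_3 = 0 ⇒ b_2 = 14 − 13 − 0 = 1. So H_2 = Z.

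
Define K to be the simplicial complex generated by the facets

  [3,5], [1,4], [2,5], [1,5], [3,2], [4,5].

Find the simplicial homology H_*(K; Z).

H_0 = Z,  H_1 = Z^2.

Take the total order 1 < 2 < 3 < 4 < 5 on the vertex set. Then K (dimension 1) consists of the simplices:

  0-simplices (5): [1], [2], [3], [4], [5]
  1-simplices (6): [1,4], [1,5], [2,3], [2,5], [3,5], [4,5]

giving chain groups C_0 ≅ Z^5, C_1 ≅ Z^6.

The boundary map ∂_1: C_1 → C_0 is given by ∂[p,q] = [q] − [p]. For instance
  ∂[1,5] = [5] − [1].
The resulting 5×6 matrix has rank 4, and its Smith normal form has invariant factors (1,1,1,1).

From H_k ≅ ker(∂_k) / im(∂_{k+1}) we obtain:

  H_0: rank C_0 − rank ∂_1 = 5 − 4 = 1, and the invariant factors of ∂_1 are all 1, so H_0 = Z.
  H_1: rank ker ∂_1 − rank ∂_2 = (6 − 4) − 0 = 2, and there is no ∂_2, so H_1 = Z^2.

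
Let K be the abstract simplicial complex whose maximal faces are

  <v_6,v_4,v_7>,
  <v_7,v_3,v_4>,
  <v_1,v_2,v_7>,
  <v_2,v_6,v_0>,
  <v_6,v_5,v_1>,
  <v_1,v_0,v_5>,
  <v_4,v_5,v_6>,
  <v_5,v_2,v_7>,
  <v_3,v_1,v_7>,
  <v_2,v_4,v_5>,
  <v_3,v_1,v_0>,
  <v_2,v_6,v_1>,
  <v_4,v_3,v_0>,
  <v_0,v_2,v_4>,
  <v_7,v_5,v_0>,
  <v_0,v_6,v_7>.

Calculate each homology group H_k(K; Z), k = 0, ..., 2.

K has 8 vertices, 24 edges, 16 triangles.
rank ∂_0 = 0, rank ∂_1 = 7 ⇒ b_0 = 8 − 0 − 7 = 1; all invariant factors of ∂_1 are 1 so no torsion. So H_0 ≅ Z.
rank ∂_1 = 7, rank ∂_2 = 15 ⇒ b_1 = 24 − 7 − 15 = 2; all invariant factors of ∂_2 are 1 so no torsion. So H_1 ≅ Z^2.
rank ∂_2 = 15, rank ∂_3 = 0 ⇒ b_2 = 16 − 15 − 0 = 1. So H_2 ≅ Z.

H_0 = Z,  H_1 = Z^2,  H_2 = Z.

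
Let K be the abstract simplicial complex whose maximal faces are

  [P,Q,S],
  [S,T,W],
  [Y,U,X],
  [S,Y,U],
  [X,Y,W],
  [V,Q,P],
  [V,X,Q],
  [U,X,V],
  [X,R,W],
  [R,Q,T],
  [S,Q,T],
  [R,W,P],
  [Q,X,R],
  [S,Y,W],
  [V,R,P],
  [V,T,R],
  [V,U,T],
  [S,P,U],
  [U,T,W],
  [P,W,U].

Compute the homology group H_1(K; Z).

H_1 = Z ⊕ Z/2.

Order the vertices as P < Q < R < S < T < U < V < W < X < Y. Listing each simplex with vertices in this order, K has dimension 2 with simplices:

  0-simplices (10): P, Q, R, S, T, U, V, W, X, Y
  1-simplices (30): PQ, PR, PS, PU, PV, PW, QR, QS, QT, QV, QX, RT, RV, RW, RX, ST, SU, SW, SY, TU, TV, TW, UV, UW, UX, UY, VX, WX, WY, XY
  2-simplices (20): PQS, PQV, PRV, PRW, PSU, PUW, QRT, QRX, QST, QVX, RTV, RWX, STW, SUY, SWY, TUV, TUW, UVX, UXY, WXY

so the chain groups are C_0 ≅ Z^10, C_1 ≅ Z^30, C_2 ≅ Z^20.

The boundary map ∂_1: C_1 → C_0 sends each edge [p,q] (with p < q) to q − p. For instance
  ∂SW = W − S.
The 10×30 boundary matrix has rank 9 and Smith normal form diag(1,1,1,1,1,1,1,1,1).

Boundary ∂_2: C_2 → C_1 maps a triangle to the signed sum of its edges. For instance
  ∂SWY = WY − SY + SW,
  ∂TUW = UW − TW + TU.
As a 30×20 matrix over Z this has rank 20, with invariant factors (1,1,1,1,1,1,1,1,1,1,1,1,1,1,1,1,1,1,1,2).

Computing H_k = (kernel of ∂_k) / (image of ∂_{k+1}):

  H_1: rank ker ∂_1 − rank ∂_2 = (30 − 9) − 20 = 1, and ∂_2 has invariant factor 2 > 1, so H_1 ≅ Z ⊕ Z/2.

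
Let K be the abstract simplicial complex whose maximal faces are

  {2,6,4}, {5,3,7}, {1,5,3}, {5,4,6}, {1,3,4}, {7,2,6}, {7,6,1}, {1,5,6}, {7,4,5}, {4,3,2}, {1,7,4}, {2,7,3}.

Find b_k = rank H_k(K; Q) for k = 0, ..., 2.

K has 7 vertices, 18 edges, 12 triangles.
rank ∂_0 = 0, rank ∂_1 = 6 ⇒ b_0 = 7 − 0 − 6 = 1; all invariant factors of ∂_1 are 1 so no torsion. So H_0 = Z.
rank ∂_1 = 6, rank ∂_2 = 12 ⇒ b_1 = 18 − 6 − 12 = 0; ∂_2 has invariant factor(s) [2] giving torsion. So H_1 = Z/2.
rank ∂_2 = 12, rank ∂_3 = 0 ⇒ b_2 = 12 − 12 − 0 = 0. So H_2 = 0.

b_0 = 1, b_1 = 0, b_2 = 0.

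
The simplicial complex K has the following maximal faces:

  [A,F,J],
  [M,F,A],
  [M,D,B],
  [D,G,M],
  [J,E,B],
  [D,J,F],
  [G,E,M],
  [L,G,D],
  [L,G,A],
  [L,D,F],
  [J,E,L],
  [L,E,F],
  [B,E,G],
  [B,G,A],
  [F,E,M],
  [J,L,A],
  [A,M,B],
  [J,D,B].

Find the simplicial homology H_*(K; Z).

H_0 ≅ Z,  H_1 ≅ Z ⊕ Z/2Z,  H_2 = 0.

Fix the vertex order A < B < D < E < F < G < J < L < M and write every simplex with vertices in increasing order. Then dim K = 2 and the simplices of K are:

  0-simplices (9): A, B, D, E, F, G, J, L, M
  1-simplices (27): AB, AF, AG, AJ, AL, AM, BD, BE, BG, BJ, BM, DF, DG, DJ, DL, DM, EF, EG, EJ, EL, EM, FJ, FL, FM, GL, GM, JL
  2-simplices (18): ABG, ABM, AFJ, AFM, AGL, AJL, BDJ, BDM, BEG, BEJ, DFJ, DFL, DGL, DGM, EFL, EFM, EGM, EJL

giving chain groups C_0 ≅ Z^9, C_1 ≅ Z^27, C_2 ≅ Z^18.

The boundary map ∂_1: C_1 → C_0 sends each edge [p,q] (with p < q) to q − p.
The 9×27 boundary matrix has rank 8 and Smith normal form diag(1,1,1,1,1,1,1,1).

The boundary map ∂_2: C_2 → C_1 sends each 2-simplex [p,q,r] to [q,r] − [p,r] + [p,q]. For instance
  ∂BDJ = DJ − BJ + BD,
  ∂EGM = GM − EM + EG.
The 27×18 boundary matrix has rank 18 and Smith normal form diag(1,1,1,1,1,1,1,1,1,1,1,1,1,1,1,1,1,2).

Reading off H_k = ker ∂_k / im ∂_{k+1}:

  H_0: rank C_0 − rank ∂_1 = 9 − 8 = 1, and the invariant factors of ∂_1 are all 1, so H_0 = Z.
  H_1: rank ker ∂_1 − rank ∂_2 = (27 − 8) − 18 = 1, and ∂_2 has invariant factor 2 > 1, so H_1 = Z ⊕ Z/2Z.
  H_2: rank ker ∂_2 − rank ∂_3 = (18 − 18) − 0 = 0, and there is no ∂_3, so H_2 = 0.

As a check, the Euler characteristic is 9 − 27 + 18 = 0, which agrees with 1 − 1 + 0 = 0.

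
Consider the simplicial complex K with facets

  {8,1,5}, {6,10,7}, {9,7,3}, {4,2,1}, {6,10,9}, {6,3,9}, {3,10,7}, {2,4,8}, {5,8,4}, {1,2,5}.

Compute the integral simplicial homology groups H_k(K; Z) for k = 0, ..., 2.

K has 10 vertices, 20 edges, 10 triangles.
rank ∂_0 = 0, rank ∂_1 = 8 ⇒ b_0 = 10 − 0 − 8 = 2; all invariant factors of ∂_1 are 1 so no torsion. So H_0 = Z^2.
rank ∂_1 = 8, rank ∂_2 = 10 ⇒ b_1 = 20 − 8 − 10 = 2; all invariant factors of ∂_2 are 1 so no torsion. So H_1 = Z^2.
rank ∂_2 = 10, rank ∂_3 = 0 ⇒ b_2 = 10 − 10 − 0 = 0. So H_2 = 0.

H_0 ≅ Z^2,  H_1 ≅ Z^2,  H_2 = 0.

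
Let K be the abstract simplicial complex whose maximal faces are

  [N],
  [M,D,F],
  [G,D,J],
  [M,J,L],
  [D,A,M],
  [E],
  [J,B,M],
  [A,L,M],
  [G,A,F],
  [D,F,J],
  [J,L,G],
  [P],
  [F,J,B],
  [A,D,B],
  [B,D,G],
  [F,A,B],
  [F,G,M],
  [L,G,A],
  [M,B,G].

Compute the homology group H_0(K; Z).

Take the total order A < B < D < E < F < G < J < L < M < N < P on the vertex set. Then K (dimension 2) consists of the simplices:

  0-simplices (11): A, B, D, E, F, G, J, L, M, N, P
  1-simplices (24): AB, AD, AF, AG, AL, AM, BD, BF, BG, BJ, BM, DF, DG, DJ, DM, FG, FJ, FM, GJ, GL, GM, JL, JM, LM
  2-simplices (16): ABD, ABF, ADM, AFG, AGL, ALM, BDG, BFJ, BGM, BJM, DFJ, DFM, DGJ, FGM, GJL, JLM

giving chain groups C_0 ≅ Z^11, C_1 ≅ Z^24, C_2 ≅ Z^16.

Boundary ∂_1: C_1 → C_0 is given by ∂[p,q] = [q] − [p]. For instance
  ∂GJ = J − G.
The resulting 11×24 matrix has rank 7, and its Smith normal form has invariant factors (1,1,1,1,1,1,1).

Boundary ∂_2: C_2 → C_1 acts by ∂[p,q,r] = [q,r] − [p,r] + [p,q]. For instance
  ∂AGL = GL − AL + AG,
  ∂BJM = JM − BM + BJ.
This gives a 24×16 integer matrix of rank 15; reducing to Smith normal form yields diagonal entries (1,1,1,1,1,1,1,1,1,1,1,1,1,1,1).

Reading off H_k = ker ∂_k / im ∂_{k+1}:

  H_0: rank C_0 − rank ∂_1 = 11 − 7 = 4, and the invariant factors of ∂_1 are all 1, so H_0 = Z^4.

H_0 ≅ Z^4.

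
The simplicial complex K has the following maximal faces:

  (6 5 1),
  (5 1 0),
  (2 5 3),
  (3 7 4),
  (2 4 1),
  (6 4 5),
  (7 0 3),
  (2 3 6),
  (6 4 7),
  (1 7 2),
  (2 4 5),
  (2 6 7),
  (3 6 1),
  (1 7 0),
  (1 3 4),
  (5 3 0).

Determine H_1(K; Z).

H_1 ≅ Z^2.

Take the total order 0 < 1 < 2 < 3 < 4 < 5 < 6 < 7 on the vertex set. Then K (dimension 2) consists of the simplices:

  0-simplices (8): [0], [1], [2], [3], [4], [5], [6], [7]
  1-simplices (24): (24 of them)
  2-simplices (16): [0,1,5], [0,1,7], [0,3,5], [0,3,7], [1,2,4], [1,2,7], [1,3,4], [1,3,6], [1,5,6], [2,3,5], [2,3,6], [2,4,5], [2,6,7], [3,4,7], [4,5,6], [4,6,7]

Hence C_0 ≅ Z^8, C_1 ≅ Z^24, C_2 ≅ Z^16.

The boundary map ∂_1: C_1 → C_0 maps an edge to its endpoints' difference, ∂[p,q] = q − p. For instance
  ∂[2,5] = [5] − [2].
This gives a 8×24 integer matrix of rank 7; reducing to Smith normal form yields diagonal entries (1,1,1,1,1,1,1).

∂_2: C_2 → C_1 maps a triangle to the signed sum of its edges. For instance
  ∂[2,3,6] = [3,6] − [2,6] + [2,3],
  ∂[4,6,7] = [6,7] − [4,7] + [4,6].
As a 24×16 matrix over Z this has rank 15, with invariant factors (1,1,1,1,1,1,1,1,1,1,1,1,1,1,1).

Computing H_k = (kernel of ∂_k) / (image of ∂_{k+1}):

  H_1: rank ker ∂_1 − rank ∂_2 = (24 − 7) − 15 = 2, and the invariant factors of ∂_2 are all 1, so H_1 ≅ Z^2.

(K is a triangulation of the torus T^2.)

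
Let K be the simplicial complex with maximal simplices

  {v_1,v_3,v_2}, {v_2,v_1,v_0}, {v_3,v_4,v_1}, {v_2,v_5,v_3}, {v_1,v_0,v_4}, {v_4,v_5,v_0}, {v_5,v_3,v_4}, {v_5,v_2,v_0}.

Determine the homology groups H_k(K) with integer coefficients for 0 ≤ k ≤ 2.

Take the total order v_0 < v_1 < v_2 < v_3 < v_4 < v_5 on the vertex set. Then K (dimension 2) consists of the simplices:

  0-simplices (6): [v_0], [v_1], [v_2], [v_3], [v_4], [v_5]
  1-simplices (12): [v_0,v_1], [v_0,v_2], [v_0,v_4], [v_0,v_5], [v_1,v_2], [v_1,v_3], [v_1,v_4], [v_2,v_3], [v_2,v_5], [v_3,v_4], [v_3,v_5], [v_4,v_5]
  2-simplices (8): [v_0,v_1,v_2], [v_0,v_1,v_4], [v_0,v_2,v_5], [v_0,v_4,v_5], [v_1,v_2,v_3], [v_1,v_3,v_4], [v_2,v_3,v_5], [v_3,v_4,v_5]

giving chain groups C_0 ≅ Z^6, C_1 ≅ Z^12, C_2 ≅ Z^8.

Boundary ∂_1: C_1 → C_0 sends each edge [p,q] (with p < q) to q − p. For instance
  ∂[v_2,v_3] = [v_3] − [v_2].
The resulting 6×12 matrix has rank 5, and its Smith normal form has invariant factors (1,1,1,1,1).

Boundary ∂_2: C_2 → C_1 sends each 2-simplex [p,q,r] to [q,r] − [p,r] + [p,q]. For instance
  ∂[v_0,v_2,v_5] = [v_2,v_5] − [v_0,v_5] + [v_0,v_2],
  ∂[v_0,v_1,v_2] = [v_1,v_2] − [v_0,v_2] + [v_0,v_1].
The 12×8 boundary matrix has rank 7 and Smith normal form diag(1,1,1,1,1,1,1).

Computing H_k = (kernel of ∂_k) / (image of ∂_{k+1}):

  H_0: rank C_0 − rank ∂_1 = 6 − 5 = 1, and the invariant factors of ∂_1 are all 1, so H_0 = Z.
  H_1: rank ker ∂_1 − rank ∂_2 = (12 − 5) − 7 = 0, and the invariant factors of ∂_2 are all 1, so H_1 = 0.
  H_2: rank ker ∂_2 − rank ∂_3 = (8 − 7) − 0 = 1, and there is no ∂_3, so H_2 = Z.

H_0 ≅ Z,  H_1 = 0,  H_2 ≅ Z.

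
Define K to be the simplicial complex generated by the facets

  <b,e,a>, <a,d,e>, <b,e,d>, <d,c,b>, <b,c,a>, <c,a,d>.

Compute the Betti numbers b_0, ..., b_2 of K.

b_0 = 1, b_1 = 0, b_2 = 1.

Fix the vertex order a < b < c < d < e and write every simplex with vertices in increasing order. Then dim K = 2 and the simplices of K are:

  0-simplices (5): a, b, c, d, e
  1-simplices (9): ab, ac, ad, ae, bc, bd, be, cd, de
  2-simplices (6): abc, abe, acd, ade, bcd, bde

giving chain groups C_0 ≅ Z^5, C_1 ≅ Z^9, C_2 ≅ Z^6.

∂_1: C_1 → C_0 sends each edge [p,q] (with p < q) to q − p. For instance
  ∂cd = d − c.
The resulting 5×9 matrix has rank 4, and its Smith normal form has invariant factors (1,1,1,1).

The boundary map ∂_2: C_2 → C_1 acts by ∂[p,q,r] = [q,r] − [p,r] + [p,q]. For instance
  ∂ade = de − ae + ad,
  ∂bcd = cd − bd + bc.
The resulting 9×6 matrix has rank 5, and its Smith normal form has invariant factors (1,1,1,1,1).

From H_k ≅ ker(∂_k) / im(∂_{k+1}) we obtain:

  H_0: rank C_0 − rank ∂_1 = 5 − 4 = 1, and the invariant factors of ∂_1 are all 1, so H_0 = Z.
  H_1: rank ker ∂_1 − rank ∂_2 = (9 − 4) − 5 = 0, and the invariant factors of ∂_2 are all 1, so H_1 = 0.
  H_2: rank ker ∂_2 − rank ∂_3 = (6 − 5) − 0 = 1, and there is no ∂_3, so H_2 = Z.

Hence the Betti numbers are b_0 = 1, b_1 = 0, b_2 = 1.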